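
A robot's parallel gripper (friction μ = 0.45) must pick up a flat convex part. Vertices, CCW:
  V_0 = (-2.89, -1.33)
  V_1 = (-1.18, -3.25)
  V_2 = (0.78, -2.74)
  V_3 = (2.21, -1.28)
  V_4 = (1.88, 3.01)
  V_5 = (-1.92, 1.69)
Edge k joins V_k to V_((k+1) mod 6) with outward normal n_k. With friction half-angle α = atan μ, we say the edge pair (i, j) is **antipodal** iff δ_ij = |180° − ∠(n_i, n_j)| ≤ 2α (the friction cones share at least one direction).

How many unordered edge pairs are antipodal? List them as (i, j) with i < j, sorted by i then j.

count = 5; pairs: (0,3), (1,4), (2,4), (2,5), (3,5)

α = atan 0.45 = 24.23°;  2α = 48.46°
n_0 = (-0.7468, -0.6651)
n_1 = (+0.2518, -0.9678)
n_2 = (+0.7144, -0.6997)
n_3 = (+0.9971, +0.0767)
n_4 = (-0.3281, +0.9446)
n_5 = (-0.9521, +0.3058)
  (0,1): δ = 117.10°  ·
  (0,2): δ = 86.09°  ·
  (0,3): δ = 37.29°  ✓
  (0,4): δ = 67.47°  ·
  (0,5): δ = 120.50°  ·
  (1,2): δ = 148.99°  ·
  (1,3): δ = 100.19°  ·
  (1,4): δ = 4.57°  ✓
  (1,5): δ = 57.61°  ·
  (2,3): δ = 131.20°  ·
  (2,4): δ = 26.44°  ✓
  (2,5): δ = 26.60°  ✓
  (3,4): δ = 75.24°  ·
  (3,5): δ = 22.21°  ✓
  (4,5): δ = 126.96°  ·
antipodal pairs: 5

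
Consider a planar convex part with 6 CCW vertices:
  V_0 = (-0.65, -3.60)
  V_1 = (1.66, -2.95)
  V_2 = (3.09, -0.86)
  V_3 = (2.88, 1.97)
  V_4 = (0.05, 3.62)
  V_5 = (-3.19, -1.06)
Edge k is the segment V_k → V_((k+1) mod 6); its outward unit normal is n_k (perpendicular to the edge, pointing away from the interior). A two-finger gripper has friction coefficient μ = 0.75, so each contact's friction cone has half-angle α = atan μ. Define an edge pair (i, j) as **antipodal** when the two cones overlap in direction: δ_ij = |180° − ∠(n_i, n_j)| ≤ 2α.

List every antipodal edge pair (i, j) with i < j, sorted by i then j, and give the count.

count = 6; pairs: (0,3), (0,4), (1,4), (2,4), (2,5), (3,5)

α = atan 0.75 = 36.87°;  2α = 73.74°
n_0 = (+0.2709, -0.9626)
n_1 = (+0.8253, -0.5647)
n_2 = (+0.9973, +0.0740)
n_3 = (+0.5037, +0.8639)
n_4 = (-0.8222, +0.5692)
n_5 = (-0.7071, -0.7071)
  (0,1): δ = 140.10°  ·
  (0,2): δ = 101.47°  ·
  (0,3): δ = 45.96°  ✓
  (0,4): δ = 39.59°  ✓
  (0,5): δ = 119.28°  ·
  (1,2): δ = 141.38°  ·
  (1,3): δ = 85.86°  ·
  (1,4): δ = 0.31°  ✓
  (1,5): δ = 79.38°  ·
  (2,3): δ = 124.49°  ·
  (2,4): δ = 38.94°  ✓
  (2,5): δ = 40.76°  ✓
  (3,4): δ = 94.45°  ·
  (3,5): δ = 14.76°  ✓
  (4,5): δ = 100.30°  ·
antipodal pairs: 6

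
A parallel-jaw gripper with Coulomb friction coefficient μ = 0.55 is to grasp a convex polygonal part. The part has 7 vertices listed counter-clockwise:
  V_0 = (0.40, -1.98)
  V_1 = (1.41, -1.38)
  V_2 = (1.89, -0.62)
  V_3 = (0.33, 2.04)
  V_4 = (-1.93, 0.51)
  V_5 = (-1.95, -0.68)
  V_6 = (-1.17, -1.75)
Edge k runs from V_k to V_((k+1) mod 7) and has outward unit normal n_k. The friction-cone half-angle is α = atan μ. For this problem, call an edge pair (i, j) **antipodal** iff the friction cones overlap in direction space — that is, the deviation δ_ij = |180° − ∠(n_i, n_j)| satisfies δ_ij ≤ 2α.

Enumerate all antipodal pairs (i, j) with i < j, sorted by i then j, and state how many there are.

α = atan 0.55 = 28.81°;  2α = 57.62°
n_0 = (+0.5107, -0.8597)
n_1 = (+0.8455, -0.5340)
n_2 = (+0.8626, +0.5059)
n_3 = (-0.5606, +0.8281)
n_4 = (-0.9999, +0.0168)
n_5 = (-0.8081, -0.5891)
n_6 = (-0.1449, -0.9894)
  (0,1): δ = 152.99°  ·
  (0,2): δ = 90.32°  ·
  (0,3): δ = 3.38°  ✓
  (0,4): δ = 58.32°  ·
  (0,5): δ = 95.38°  ·
  (0,6): δ = 140.95°  ·
  (1,2): δ = 117.33°  ·
  (1,3): δ = 23.63°  ✓
  (1,4): δ = 31.31°  ✓
  (1,5): δ = 68.37°  ·
  (1,6): δ = 113.94°  ·
  (2,3): δ = 86.29°  ·
  (2,4): δ = 31.35°  ✓
  (2,5): δ = 5.70°  ✓
  (2,6): δ = 51.28°  ✓
  (3,4): δ = 125.06°  ·
  (3,5): δ = 88.01°  ·
  (3,6): δ = 42.43°  ✓
  (4,5): δ = 142.95°  ·
  (4,6): δ = 97.37°  ·
  (5,6): δ = 134.43°  ·
antipodal pairs: 7

count = 7; pairs: (0,3), (1,3), (1,4), (2,4), (2,5), (2,6), (3,6)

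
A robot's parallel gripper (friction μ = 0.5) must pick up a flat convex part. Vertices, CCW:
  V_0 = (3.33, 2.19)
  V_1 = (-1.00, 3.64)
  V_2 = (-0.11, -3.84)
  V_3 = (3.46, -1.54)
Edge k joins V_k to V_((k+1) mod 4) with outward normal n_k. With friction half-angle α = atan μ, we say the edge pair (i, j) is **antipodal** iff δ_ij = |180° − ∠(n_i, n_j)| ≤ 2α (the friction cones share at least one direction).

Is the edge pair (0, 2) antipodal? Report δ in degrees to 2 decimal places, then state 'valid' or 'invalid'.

δ = 51.31°, valid

α = atan 0.5 = 26.57°;  2α = 53.13°
edge 0: e_0 = (-4.33, +1.45);  n_0 = (+0.3175, +0.9482)
edge 2: e_2 = (+3.57, +2.30);  n_2 = (+0.5416, -0.8406)
∠(n_0, n_2) = 128.69°
δ = |180° − 128.69°| = 51.31°
51.31° ≤ 2α = 53.13°  →  valid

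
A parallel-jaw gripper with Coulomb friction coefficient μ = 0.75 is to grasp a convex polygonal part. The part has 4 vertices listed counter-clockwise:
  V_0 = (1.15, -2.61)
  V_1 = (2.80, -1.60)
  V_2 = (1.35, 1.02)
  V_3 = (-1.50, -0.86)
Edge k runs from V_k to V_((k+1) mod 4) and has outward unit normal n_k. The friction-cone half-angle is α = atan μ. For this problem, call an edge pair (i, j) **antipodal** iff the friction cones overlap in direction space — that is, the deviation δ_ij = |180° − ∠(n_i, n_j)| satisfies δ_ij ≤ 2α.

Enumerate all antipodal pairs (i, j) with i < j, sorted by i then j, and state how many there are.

count = 3; pairs: (0,2), (1,3), (2,3)

α = atan 0.75 = 36.87°;  2α = 73.74°
n_0 = (+0.5221, -0.8529)
n_1 = (+0.8749, +0.4842)
n_2 = (-0.5506, +0.8347)
n_3 = (-0.5511, -0.8345)
  (0,1): δ = 92.51°  ·
  (0,2): δ = 1.94°  ✓
  (0,3): δ = 115.09°  ·
  (1,2): δ = 85.55°  ·
  (1,3): δ = 27.60°  ✓
  (2,3): δ = 66.85°  ✓
antipodal pairs: 3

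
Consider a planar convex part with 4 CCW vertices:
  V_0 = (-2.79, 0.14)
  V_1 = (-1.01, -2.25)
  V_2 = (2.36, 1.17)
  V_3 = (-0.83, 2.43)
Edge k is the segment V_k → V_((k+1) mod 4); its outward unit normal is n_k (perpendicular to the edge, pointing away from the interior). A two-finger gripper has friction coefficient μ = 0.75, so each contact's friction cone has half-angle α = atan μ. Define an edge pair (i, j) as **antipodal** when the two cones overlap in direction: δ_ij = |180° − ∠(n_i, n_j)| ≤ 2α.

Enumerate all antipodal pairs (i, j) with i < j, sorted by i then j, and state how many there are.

α = atan 0.75 = 36.87°;  2α = 73.74°
n_0 = (-0.8020, -0.5973)
n_1 = (+0.7123, -0.7019)
n_2 = (+0.3674, +0.9301)
n_3 = (-0.7597, +0.6502)
  (0,1): δ = 81.26°  ·
  (0,2): δ = 31.77°  ✓
  (0,3): δ = 102.76°  ·
  (1,2): δ = 66.98°  ✓
  (1,3): δ = 4.02°  ✓
  (2,3): δ = 109.01°  ·
antipodal pairs: 3

count = 3; pairs: (0,2), (1,2), (1,3)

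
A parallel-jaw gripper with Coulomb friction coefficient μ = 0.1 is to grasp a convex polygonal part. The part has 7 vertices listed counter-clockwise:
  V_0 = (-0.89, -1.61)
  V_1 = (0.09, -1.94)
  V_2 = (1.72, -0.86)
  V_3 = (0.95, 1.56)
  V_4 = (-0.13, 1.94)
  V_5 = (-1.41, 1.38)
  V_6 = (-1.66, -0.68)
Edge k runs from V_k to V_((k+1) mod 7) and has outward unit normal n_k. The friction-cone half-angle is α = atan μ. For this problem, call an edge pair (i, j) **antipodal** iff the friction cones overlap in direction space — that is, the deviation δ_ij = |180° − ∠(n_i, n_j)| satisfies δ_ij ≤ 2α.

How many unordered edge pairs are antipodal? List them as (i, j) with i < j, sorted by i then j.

count = 2; pairs: (0,3), (1,4)

α = atan 0.1 = 5.71°;  2α = 11.42°
n_0 = (-0.3191, -0.9477)
n_1 = (+0.5523, -0.8336)
n_2 = (+0.9529, +0.3032)
n_3 = (+0.3319, +0.9433)
n_4 = (-0.4008, +0.9162)
n_5 = (-0.9927, +0.1205)
n_6 = (-0.7703, -0.6377)
  (0,1): δ = 127.86°  ·
  (0,2): δ = 53.74°  ·
  (0,3): δ = 0.77°  ✓
  (0,4): δ = 42.24°  ·
  (0,5): δ = 101.69°  ·
  (0,6): δ = 148.23°  ·
  (1,2): δ = 105.88°  ·
  (1,3): δ = 52.91°  ·
  (1,4): δ = 9.90°  ✓
  (1,5): δ = 49.55°  ·
  (1,6): δ = 96.10°  ·
  (2,3): δ = 127.03°  ·
  (2,4): δ = 84.02°  ·
  (2,5): δ = 24.57°  ·
  (2,6): δ = 21.97°  ·
  (3,4): δ = 136.99°  ·
  (3,5): δ = 77.54°  ·
  (3,6): δ = 30.99°  ·
  (4,5): δ = 120.55°  ·
  (4,6): δ = 74.01°  ·
  (5,6): δ = 133.46°  ·
antipodal pairs: 2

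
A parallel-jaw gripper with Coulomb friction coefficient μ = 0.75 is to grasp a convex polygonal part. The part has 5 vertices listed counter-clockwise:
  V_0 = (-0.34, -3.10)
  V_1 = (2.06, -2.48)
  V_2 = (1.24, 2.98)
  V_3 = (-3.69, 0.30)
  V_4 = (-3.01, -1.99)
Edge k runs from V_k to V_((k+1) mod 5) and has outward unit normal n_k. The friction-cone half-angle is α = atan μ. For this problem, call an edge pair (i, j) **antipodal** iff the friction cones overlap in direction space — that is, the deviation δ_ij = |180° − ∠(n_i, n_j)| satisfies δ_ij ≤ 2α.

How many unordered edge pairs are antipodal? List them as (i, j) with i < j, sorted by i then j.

α = atan 0.75 = 36.87°;  2α = 73.74°
n_0 = (+0.2501, -0.9682)
n_1 = (+0.9889, +0.1485)
n_2 = (-0.4776, +0.8786)
n_3 = (-0.9586, -0.2847)
n_4 = (-0.3839, -0.9234)
  (0,1): δ = 95.94°  ·
  (0,2): δ = 14.04°  ✓
  (0,3): δ = 92.05°  ·
  (0,4): δ = 142.94°  ·
  (1,2): δ = 70.01°  ✓
  (1,3): δ = 8.00°  ✓
  (1,4): δ = 58.88°  ✓
  (2,3): δ = 101.99°  ·
  (2,4): δ = 51.10°  ✓
  (3,4): δ = 129.11°  ·
antipodal pairs: 5

count = 5; pairs: (0,2), (1,2), (1,3), (1,4), (2,4)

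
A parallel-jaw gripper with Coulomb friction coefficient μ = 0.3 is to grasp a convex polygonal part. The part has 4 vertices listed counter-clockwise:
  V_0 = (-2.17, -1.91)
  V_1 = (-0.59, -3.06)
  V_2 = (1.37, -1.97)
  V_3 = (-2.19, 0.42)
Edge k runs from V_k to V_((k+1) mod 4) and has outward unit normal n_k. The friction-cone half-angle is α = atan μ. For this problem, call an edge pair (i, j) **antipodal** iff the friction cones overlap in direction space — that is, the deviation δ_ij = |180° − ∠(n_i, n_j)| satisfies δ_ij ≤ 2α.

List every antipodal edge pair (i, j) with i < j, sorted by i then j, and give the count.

α = atan 0.3 = 16.70°;  2α = 33.40°
n_0 = (-0.5885, -0.8085)
n_1 = (+0.4860, -0.8739)
n_2 = (+0.5574, +0.8303)
n_3 = (-1.0000, -0.0086)
  (0,1): δ = 114.87°  ·
  (0,2): δ = 2.17°  ✓
  (0,3): δ = 126.54°  ·
  (1,2): δ = 62.95°  ·
  (1,3): δ = 61.41°  ·
  (2,3): δ = 55.63°  ·
antipodal pairs: 1

count = 1; pairs: (0,2)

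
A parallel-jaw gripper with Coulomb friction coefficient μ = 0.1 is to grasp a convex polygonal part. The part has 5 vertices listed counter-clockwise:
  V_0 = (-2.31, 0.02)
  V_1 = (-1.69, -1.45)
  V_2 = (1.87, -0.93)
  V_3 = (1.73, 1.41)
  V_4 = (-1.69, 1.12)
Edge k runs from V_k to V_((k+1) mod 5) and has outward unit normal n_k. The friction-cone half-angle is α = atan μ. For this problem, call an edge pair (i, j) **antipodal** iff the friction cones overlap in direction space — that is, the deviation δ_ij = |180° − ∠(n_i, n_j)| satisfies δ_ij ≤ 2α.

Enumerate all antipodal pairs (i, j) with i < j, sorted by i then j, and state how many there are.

α = atan 0.1 = 5.71°;  2α = 11.42°
n_0 = (-0.9214, -0.3886)
n_1 = (+0.1445, -0.9895)
n_2 = (+0.9982, +0.0597)
n_3 = (-0.0845, +0.9964)
n_4 = (-0.8712, +0.4910)
  (0,1): δ = 104.56°  ·
  (0,2): δ = 19.44°  ·
  (0,3): δ = 71.98°  ·
  (0,4): δ = 127.72°  ·
  (1,2): δ = 94.89°  ·
  (1,3): δ = 3.46°  ✓
  (1,4): δ = 52.28°  ·
  (2,3): δ = 88.58°  ·
  (2,4): δ = 32.83°  ·
  (3,4): δ = 124.25°  ·
antipodal pairs: 1

count = 1; pairs: (1,3)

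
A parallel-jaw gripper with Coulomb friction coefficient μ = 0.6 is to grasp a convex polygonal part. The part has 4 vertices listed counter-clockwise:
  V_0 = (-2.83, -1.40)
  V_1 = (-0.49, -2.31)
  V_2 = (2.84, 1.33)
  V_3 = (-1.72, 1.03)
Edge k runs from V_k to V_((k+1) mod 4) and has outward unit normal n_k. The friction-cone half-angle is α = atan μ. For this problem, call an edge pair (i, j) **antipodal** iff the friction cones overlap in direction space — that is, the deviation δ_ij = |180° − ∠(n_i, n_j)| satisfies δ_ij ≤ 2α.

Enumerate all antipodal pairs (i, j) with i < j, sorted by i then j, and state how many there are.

count = 3; pairs: (0,2), (1,2), (1,3)

α = atan 0.6 = 30.96°;  2α = 61.93°
n_0 = (-0.3624, -0.9320)
n_1 = (+0.7378, -0.6750)
n_2 = (-0.0656, +0.9978)
n_3 = (-0.9096, +0.4155)
  (0,1): δ = 111.20°  ·
  (0,2): δ = 25.01°  ✓
  (0,3): δ = 86.70°  ·
  (1,2): δ = 43.78°  ✓
  (1,3): δ = 17.90°  ✓
  (2,3): δ = 118.31°  ·
antipodal pairs: 3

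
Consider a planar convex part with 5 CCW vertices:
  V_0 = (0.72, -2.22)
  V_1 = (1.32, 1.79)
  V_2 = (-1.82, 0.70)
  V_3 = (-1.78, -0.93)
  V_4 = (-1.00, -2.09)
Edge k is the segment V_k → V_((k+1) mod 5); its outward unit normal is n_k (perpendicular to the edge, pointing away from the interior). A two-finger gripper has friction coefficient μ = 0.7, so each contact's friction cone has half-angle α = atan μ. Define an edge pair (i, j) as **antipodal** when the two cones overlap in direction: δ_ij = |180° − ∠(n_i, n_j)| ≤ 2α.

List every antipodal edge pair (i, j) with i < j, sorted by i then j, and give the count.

count = 4; pairs: (0,1), (0,2), (0,3), (1,4)

α = atan 0.7 = 34.99°;  2α = 69.98°
n_0 = (+0.9890, -0.1480)
n_1 = (-0.3279, +0.9447)
n_2 = (-0.9997, -0.0245)
n_3 = (-0.8298, -0.5580)
n_4 = (-0.0754, -0.9972)
  (0,1): δ = 62.35°  ✓
  (0,2): δ = 9.92°  ✓
  (0,3): δ = 42.43°  ✓
  (0,4): δ = 94.19°  ·
  (1,2): δ = 107.74°  ·
  (1,3): δ = 75.23°  ·
  (1,4): δ = 23.47°  ✓
  (2,3): δ = 147.49°  ·
  (2,4): δ = 95.73°  ·
  (3,4): δ = 128.24°  ·
antipodal pairs: 4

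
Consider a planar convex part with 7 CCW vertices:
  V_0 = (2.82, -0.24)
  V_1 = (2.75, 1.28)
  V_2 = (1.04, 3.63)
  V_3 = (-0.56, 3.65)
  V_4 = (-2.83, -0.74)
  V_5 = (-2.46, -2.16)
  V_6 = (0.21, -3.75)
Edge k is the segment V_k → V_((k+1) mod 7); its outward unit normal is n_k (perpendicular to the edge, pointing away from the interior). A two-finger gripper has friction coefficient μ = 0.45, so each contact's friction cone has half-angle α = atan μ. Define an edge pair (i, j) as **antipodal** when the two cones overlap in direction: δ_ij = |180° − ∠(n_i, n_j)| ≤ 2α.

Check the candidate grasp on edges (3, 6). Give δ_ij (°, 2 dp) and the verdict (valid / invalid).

α = atan 0.45 = 24.23°;  2α = 48.46°
edge 3: e_3 = (-2.27, -4.39);  n_3 = (-0.8883, +0.4593)
edge 6: e_6 = (+2.61, +3.51);  n_6 = (+0.8025, -0.5967)
∠(n_3, n_6) = 170.71°
δ = |180° − 170.71°| = 9.29°
9.29° ≤ 2α = 48.46°  →  valid

δ = 9.29°, valid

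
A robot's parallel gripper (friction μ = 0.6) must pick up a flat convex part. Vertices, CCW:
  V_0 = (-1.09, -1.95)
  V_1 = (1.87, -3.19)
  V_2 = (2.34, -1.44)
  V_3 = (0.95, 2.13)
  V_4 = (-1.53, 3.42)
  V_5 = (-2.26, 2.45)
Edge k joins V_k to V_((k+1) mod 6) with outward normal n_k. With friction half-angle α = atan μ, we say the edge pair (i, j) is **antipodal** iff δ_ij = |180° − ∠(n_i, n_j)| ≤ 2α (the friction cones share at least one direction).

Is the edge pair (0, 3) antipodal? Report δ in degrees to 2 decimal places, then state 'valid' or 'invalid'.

α = atan 0.6 = 30.96°;  2α = 61.93°
edge 0: e_0 = (+2.96, -1.24);  n_0 = (-0.3864, -0.9223)
edge 3: e_3 = (-2.48, +1.29);  n_3 = (+0.4615, +0.8872)
∠(n_0, n_3) = 175.25°
δ = |180° − 175.25°| = 4.75°
4.75° ≤ 2α = 61.93°  →  valid

δ = 4.75°, valid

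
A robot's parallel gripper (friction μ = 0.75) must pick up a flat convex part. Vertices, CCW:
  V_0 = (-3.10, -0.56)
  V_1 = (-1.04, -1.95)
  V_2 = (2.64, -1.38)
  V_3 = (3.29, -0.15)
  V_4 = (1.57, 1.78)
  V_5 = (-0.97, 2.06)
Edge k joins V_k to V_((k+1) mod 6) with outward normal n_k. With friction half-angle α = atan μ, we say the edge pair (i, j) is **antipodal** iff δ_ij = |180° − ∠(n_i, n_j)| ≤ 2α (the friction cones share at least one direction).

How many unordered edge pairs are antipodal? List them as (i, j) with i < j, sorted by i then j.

count = 7; pairs: (0,3), (0,4), (1,3), (1,4), (1,5), (2,4), (2,5)

α = atan 0.75 = 36.87°;  2α = 73.74°
n_0 = (-0.5593, -0.8289)
n_1 = (+0.1531, -0.9882)
n_2 = (+0.8841, -0.4672)
n_3 = (+0.7466, +0.6653)
n_4 = (+0.1096, +0.9940)
n_5 = (-0.7759, +0.6308)
  (0,1): δ = 137.19°  ·
  (0,2): δ = 83.84°  ·
  (0,3): δ = 14.28°  ✓
  (0,4): δ = 27.72°  ✓
  (0,5): δ = 84.90°  ·
  (1,2): δ = 126.66°  ·
  (1,3): δ = 57.10°  ✓
  (1,4): δ = 15.10°  ✓
  (1,5): δ = 42.09°  ✓
  (2,3): δ = 110.44°  ·
  (2,4): δ = 68.44°  ✓
  (2,5): δ = 11.26°  ✓
  (3,4): δ = 138.00°  ·
  (3,5): δ = 80.82°  ·
  (4,5): δ = 122.82°  ·
antipodal pairs: 7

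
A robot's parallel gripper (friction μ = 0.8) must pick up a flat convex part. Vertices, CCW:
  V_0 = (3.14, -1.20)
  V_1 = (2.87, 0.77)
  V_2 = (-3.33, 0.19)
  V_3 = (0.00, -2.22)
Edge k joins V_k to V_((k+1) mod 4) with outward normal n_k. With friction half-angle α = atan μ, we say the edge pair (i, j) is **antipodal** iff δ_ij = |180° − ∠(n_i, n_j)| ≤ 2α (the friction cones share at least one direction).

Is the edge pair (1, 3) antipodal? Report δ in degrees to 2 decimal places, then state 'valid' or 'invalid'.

α = atan 0.8 = 38.66°;  2α = 77.32°
edge 1: e_1 = (-6.20, -0.58);  n_1 = (-0.0931, +0.9957)
edge 3: e_3 = (+3.14, +1.02);  n_3 = (+0.3089, -0.9511)
∠(n_1, n_3) = 167.35°
δ = |180° − 167.35°| = 12.65°
12.65° ≤ 2α = 77.32°  →  valid

δ = 12.65°, valid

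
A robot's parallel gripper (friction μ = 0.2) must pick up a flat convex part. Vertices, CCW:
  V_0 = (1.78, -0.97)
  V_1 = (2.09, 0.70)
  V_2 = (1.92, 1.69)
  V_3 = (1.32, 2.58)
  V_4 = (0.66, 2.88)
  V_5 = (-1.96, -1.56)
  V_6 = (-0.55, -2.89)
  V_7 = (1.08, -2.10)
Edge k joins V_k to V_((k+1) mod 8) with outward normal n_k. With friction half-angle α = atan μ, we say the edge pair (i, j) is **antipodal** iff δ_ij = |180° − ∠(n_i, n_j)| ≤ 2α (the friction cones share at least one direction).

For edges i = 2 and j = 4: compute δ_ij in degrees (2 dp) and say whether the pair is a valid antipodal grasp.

α = atan 0.2 = 11.31°;  2α = 22.62°
edge 2: e_2 = (-0.60, +0.89);  n_2 = (+0.8292, +0.5590)
edge 4: e_4 = (-2.62, -4.44);  n_4 = (-0.8612, +0.5082)
∠(n_2, n_4) = 115.47°
δ = |180° − 115.47°| = 64.53°
64.53° > 2α = 22.62°  →  invalid

δ = 64.53°, invalid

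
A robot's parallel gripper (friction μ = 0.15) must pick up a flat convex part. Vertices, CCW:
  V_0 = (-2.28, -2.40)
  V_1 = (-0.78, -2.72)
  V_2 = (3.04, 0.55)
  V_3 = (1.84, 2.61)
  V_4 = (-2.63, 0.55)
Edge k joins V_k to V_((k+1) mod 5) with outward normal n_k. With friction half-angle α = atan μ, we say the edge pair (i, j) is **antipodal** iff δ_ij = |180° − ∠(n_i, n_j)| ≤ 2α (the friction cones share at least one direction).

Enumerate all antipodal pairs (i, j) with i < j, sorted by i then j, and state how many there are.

count = 1; pairs: (1,3)

α = atan 0.15 = 8.53°;  2α = 17.06°
n_0 = (-0.2086, -0.9780)
n_1 = (+0.6503, -0.7597)
n_2 = (+0.8641, +0.5033)
n_3 = (-0.4185, +0.9082)
n_4 = (-0.9930, -0.1178)
  (0,1): δ = 127.39°  ·
  (0,2): δ = 47.74°  ·
  (0,3): δ = 36.79°  ·
  (0,4): δ = 108.81°  ·
  (1,2): δ = 100.34°  ·
  (1,3): δ = 15.82°  ✓
  (1,4): δ = 56.20°  ·
  (2,3): δ = 95.48°  ·
  (2,4): δ = 23.46°  ·
  (3,4): δ = 107.98°  ·
antipodal pairs: 1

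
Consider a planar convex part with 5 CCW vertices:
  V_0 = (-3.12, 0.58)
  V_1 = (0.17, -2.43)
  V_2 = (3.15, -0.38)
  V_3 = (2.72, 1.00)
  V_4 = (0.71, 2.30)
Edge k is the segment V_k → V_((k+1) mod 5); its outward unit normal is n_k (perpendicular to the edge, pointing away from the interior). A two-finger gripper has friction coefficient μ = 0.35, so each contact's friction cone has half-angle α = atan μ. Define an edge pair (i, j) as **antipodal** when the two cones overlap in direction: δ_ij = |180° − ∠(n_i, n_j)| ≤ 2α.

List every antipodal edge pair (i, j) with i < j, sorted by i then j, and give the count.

α = atan 0.35 = 19.29°;  2α = 38.58°
n_0 = (-0.6750, -0.7378)
n_1 = (+0.5668, -0.8239)
n_2 = (+0.9547, +0.2975)
n_3 = (+0.5431, +0.8397)
n_4 = (-0.4097, +0.9122)
  (0,1): δ = 103.02°  ·
  (0,2): δ = 30.24°  ✓
  (0,3): δ = 9.56°  ✓
  (0,4): δ = 66.64°  ·
  (1,2): δ = 107.22°  ·
  (1,3): δ = 67.42°  ·
  (1,4): δ = 10.34°  ✓
  (2,3): δ = 140.20°  ·
  (2,4): δ = 83.12°  ·
  (3,4): δ = 122.92°  ·
antipodal pairs: 3

count = 3; pairs: (0,2), (0,3), (1,4)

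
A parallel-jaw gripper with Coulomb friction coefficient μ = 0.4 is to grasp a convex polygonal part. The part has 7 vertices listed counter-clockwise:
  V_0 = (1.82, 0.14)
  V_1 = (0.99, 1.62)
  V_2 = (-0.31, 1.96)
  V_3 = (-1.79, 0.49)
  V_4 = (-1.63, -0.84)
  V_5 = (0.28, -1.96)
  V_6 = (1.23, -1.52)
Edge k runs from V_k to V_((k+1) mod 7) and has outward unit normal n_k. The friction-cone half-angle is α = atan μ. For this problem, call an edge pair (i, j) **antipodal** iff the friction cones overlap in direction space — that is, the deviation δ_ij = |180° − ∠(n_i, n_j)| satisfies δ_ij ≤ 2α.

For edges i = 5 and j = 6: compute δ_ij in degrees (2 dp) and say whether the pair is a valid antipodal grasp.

α = atan 0.4 = 21.80°;  2α = 43.60°
edge 5: e_5 = (+0.95, +0.44);  n_5 = (+0.4203, -0.9074)
edge 6: e_6 = (+0.59, +1.66);  n_6 = (+0.9423, -0.3349)
∠(n_5, n_6) = 45.58°
δ = |180° − 45.58°| = 134.42°
134.42° > 2α = 43.60°  →  invalid

δ = 134.42°, invalid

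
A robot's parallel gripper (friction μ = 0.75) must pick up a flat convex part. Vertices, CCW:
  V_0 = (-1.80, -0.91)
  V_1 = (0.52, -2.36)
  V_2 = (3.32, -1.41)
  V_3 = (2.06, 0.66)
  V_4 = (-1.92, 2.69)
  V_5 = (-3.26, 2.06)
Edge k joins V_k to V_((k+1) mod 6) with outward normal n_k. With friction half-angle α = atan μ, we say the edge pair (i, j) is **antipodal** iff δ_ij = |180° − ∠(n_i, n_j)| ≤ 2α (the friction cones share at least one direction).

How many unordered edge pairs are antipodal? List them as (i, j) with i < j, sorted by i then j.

count = 7; pairs: (0,2), (0,3), (0,4), (1,3), (1,4), (2,5), (3,5)

α = atan 0.75 = 36.87°;  2α = 73.74°
n_0 = (-0.5300, -0.8480)
n_1 = (+0.3213, -0.9470)
n_2 = (+0.8542, +0.5199)
n_3 = (+0.4544, +0.8908)
n_4 = (-0.4255, +0.9050)
n_5 = (-0.8974, -0.4412)
  (0,1): δ = 129.25°  ·
  (0,2): δ = 26.67°  ✓
  (0,3): δ = 4.98°  ✓
  (0,4): δ = 57.19°  ✓
  (0,5): δ = 148.18°  ·
  (1,2): δ = 77.41°  ·
  (1,3): δ = 45.77°  ✓
  (1,4): δ = 6.44°  ✓
  (1,5): δ = 97.44°  ·
  (2,3): δ = 148.35°  ·
  (2,4): δ = 96.15°  ·
  (2,5): δ = 5.15°  ✓
  (3,4): δ = 127.80°  ·
  (3,5): δ = 36.80°  ✓
  (4,5): δ = 89.00°  ·
antipodal pairs: 7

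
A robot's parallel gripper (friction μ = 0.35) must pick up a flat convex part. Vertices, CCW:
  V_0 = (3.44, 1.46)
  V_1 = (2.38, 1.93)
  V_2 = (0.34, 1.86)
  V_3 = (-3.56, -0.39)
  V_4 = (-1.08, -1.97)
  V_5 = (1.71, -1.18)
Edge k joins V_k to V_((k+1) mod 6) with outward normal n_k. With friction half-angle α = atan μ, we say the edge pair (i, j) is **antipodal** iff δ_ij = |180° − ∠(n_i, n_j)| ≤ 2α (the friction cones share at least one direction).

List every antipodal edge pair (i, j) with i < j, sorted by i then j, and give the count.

α = atan 0.35 = 19.29°;  2α = 38.58°
n_0 = (+0.4053, +0.9142)
n_1 = (-0.0343, +0.9994)
n_2 = (-0.4997, +0.8662)
n_3 = (-0.5373, -0.8434)
n_4 = (+0.2724, -0.9622)
n_5 = (+0.8364, -0.5481)
  (0,1): δ = 154.12°  ·
  (0,2): δ = 126.11°  ·
  (0,3): δ = 8.59°  ✓
  (0,4): δ = 39.72°  ·
  (0,5): δ = 80.68°  ·
  (1,2): δ = 151.98°  ·
  (1,3): δ = 34.47°  ✓
  (1,4): δ = 13.84°  ✓
  (1,5): δ = 54.80°  ·
  (2,3): δ = 62.48°  ·
  (2,4): δ = 14.17°  ✓
  (2,5): δ = 26.78°  ✓
  (3,4): δ = 131.69°  ·
  (3,5): δ = 90.74°  ·
  (4,5): δ = 139.05°  ·
antipodal pairs: 5

count = 5; pairs: (0,3), (1,3), (1,4), (2,4), (2,5)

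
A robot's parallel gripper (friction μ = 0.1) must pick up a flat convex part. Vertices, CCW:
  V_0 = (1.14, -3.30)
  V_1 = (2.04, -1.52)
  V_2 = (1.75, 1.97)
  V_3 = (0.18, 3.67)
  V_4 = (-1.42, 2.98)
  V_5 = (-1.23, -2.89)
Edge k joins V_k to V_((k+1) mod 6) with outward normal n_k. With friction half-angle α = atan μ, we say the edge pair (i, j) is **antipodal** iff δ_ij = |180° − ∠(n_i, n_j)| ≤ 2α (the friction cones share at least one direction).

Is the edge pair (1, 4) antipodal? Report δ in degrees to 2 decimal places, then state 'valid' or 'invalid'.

α = atan 0.1 = 5.71°;  2α = 11.42°
edge 1: e_1 = (-0.29, +3.49);  n_1 = (+0.9966, +0.0828)
edge 4: e_4 = (+0.19, -5.87);  n_4 = (-0.9995, -0.0324)
∠(n_1, n_4) = 177.10°
δ = |180° − 177.10°| = 2.90°
2.90° ≤ 2α = 11.42°  →  valid

δ = 2.90°, valid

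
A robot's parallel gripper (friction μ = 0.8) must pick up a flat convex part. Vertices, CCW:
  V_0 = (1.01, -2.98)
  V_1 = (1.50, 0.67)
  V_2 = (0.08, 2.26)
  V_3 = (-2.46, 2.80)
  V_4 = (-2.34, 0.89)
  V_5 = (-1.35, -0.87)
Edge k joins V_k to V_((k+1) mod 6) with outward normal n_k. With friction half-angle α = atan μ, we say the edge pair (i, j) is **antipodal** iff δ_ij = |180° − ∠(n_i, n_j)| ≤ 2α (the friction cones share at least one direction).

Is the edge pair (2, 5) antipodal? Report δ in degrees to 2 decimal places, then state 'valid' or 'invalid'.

δ = 29.80°, valid

α = atan 0.8 = 38.66°;  2α = 77.32°
edge 2: e_2 = (-2.54, +0.54);  n_2 = (+0.2080, +0.9781)
edge 5: e_5 = (+2.36, -2.11);  n_5 = (-0.6665, -0.7455)
∠(n_2, n_5) = 150.20°
δ = |180° − 150.20°| = 29.80°
29.80° ≤ 2α = 77.32°  →  valid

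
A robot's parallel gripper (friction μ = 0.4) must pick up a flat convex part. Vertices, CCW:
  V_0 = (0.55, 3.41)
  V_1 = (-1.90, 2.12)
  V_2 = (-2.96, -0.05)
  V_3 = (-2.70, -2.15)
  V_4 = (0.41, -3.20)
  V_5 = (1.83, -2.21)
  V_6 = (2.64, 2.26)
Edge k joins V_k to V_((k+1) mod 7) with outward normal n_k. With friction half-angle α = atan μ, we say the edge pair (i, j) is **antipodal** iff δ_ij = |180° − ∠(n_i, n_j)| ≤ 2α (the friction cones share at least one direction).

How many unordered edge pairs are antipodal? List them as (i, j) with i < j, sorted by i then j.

α = atan 0.4 = 21.80°;  2α = 43.60°
n_0 = (-0.4659, +0.8848)
n_1 = (-0.8985, +0.4389)
n_2 = (-0.9924, -0.1229)
n_3 = (-0.3199, -0.9475)
n_4 = (+0.5719, -0.8203)
n_5 = (+0.9840, -0.1783)
n_6 = (+0.4821, +0.8761)
  (0,1): δ = 143.80°  ·
  (0,2): δ = 110.71°  ·
  (0,3): δ = 46.42°  ·
  (0,4): δ = 7.12°  ✓
  (0,5): δ = 51.96°  ·
  (0,6): δ = 123.41°  ·
  (1,2): δ = 146.91°  ·
  (1,3): δ = 82.62°  ·
  (1,4): δ = 29.08°  ✓
  (1,5): δ = 15.76°  ✓
  (1,6): δ = 87.21°  ·
  (2,3): δ = 115.71°  ·
  (2,4): δ = 62.17°  ·
  (2,5): δ = 17.33°  ✓
  (2,6): δ = 54.12°  ·
  (3,4): δ = 126.46°  ·
  (3,5): δ = 81.62°  ·
  (3,6): δ = 10.17°  ✓
  (4,5): δ = 135.15°  ·
  (4,6): δ = 63.70°  ·
  (5,6): δ = 108.55°  ·
antipodal pairs: 5

count = 5; pairs: (0,4), (1,4), (1,5), (2,5), (3,6)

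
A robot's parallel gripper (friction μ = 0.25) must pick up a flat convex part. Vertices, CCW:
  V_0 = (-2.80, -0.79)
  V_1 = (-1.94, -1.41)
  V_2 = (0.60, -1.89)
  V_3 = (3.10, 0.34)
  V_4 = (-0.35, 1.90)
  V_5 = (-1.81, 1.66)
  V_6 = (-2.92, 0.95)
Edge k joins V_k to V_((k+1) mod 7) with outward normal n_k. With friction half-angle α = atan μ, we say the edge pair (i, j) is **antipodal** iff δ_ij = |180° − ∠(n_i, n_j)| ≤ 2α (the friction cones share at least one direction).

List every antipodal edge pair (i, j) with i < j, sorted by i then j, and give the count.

count = 4; pairs: (0,3), (1,3), (1,4), (2,5)

α = atan 0.25 = 14.04°;  2α = 28.07°
n_0 = (-0.5848, -0.8112)
n_1 = (-0.1857, -0.9826)
n_2 = (+0.6657, -0.7463)
n_3 = (+0.4120, +0.9112)
n_4 = (-0.1622, +0.9868)
n_5 = (-0.5388, +0.8424)
n_6 = (-0.9976, -0.0688)
  (0,1): δ = 154.91°  ·
  (0,2): δ = 102.48°  ·
  (0,3): δ = 11.46°  ✓
  (0,4): δ = 45.12°  ·
  (0,5): δ = 68.39°  ·
  (0,6): δ = 129.73°  ·
  (1,2): δ = 127.57°  ·
  (1,3): δ = 13.63°  ✓
  (1,4): δ = 20.04°  ✓
  (1,5): δ = 43.31°  ·
  (1,6): δ = 104.65°  ·
  (2,3): δ = 66.06°  ·
  (2,4): δ = 32.40°  ·
  (2,5): δ = 9.13°  ✓
  (2,6): δ = 52.21°  ·
  (3,4): δ = 146.33°  ·
  (3,5): δ = 123.06°  ·
  (3,6): δ = 61.72°  ·
  (4,5): δ = 156.73°  ·
  (4,6): δ = 95.39°  ·
  (5,6): δ = 118.66°  ·
antipodal pairs: 4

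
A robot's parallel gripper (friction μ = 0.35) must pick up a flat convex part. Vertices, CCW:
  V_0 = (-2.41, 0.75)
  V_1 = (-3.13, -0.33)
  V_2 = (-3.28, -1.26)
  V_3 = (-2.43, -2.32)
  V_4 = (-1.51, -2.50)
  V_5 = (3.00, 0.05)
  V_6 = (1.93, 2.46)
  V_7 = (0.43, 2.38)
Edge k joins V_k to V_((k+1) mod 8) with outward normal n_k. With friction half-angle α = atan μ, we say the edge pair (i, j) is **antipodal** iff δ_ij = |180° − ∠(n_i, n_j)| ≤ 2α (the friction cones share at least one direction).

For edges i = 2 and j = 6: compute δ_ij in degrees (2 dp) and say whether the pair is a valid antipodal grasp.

α = atan 0.35 = 19.29°;  2α = 38.58°
edge 2: e_2 = (+0.85, -1.06);  n_2 = (-0.7802, -0.6256)
edge 6: e_6 = (-1.50, -0.08);  n_6 = (-0.0533, +0.9986)
∠(n_2, n_6) = 125.67°
δ = |180° − 125.67°| = 54.33°
54.33° > 2α = 38.58°  →  invalid

δ = 54.33°, invalid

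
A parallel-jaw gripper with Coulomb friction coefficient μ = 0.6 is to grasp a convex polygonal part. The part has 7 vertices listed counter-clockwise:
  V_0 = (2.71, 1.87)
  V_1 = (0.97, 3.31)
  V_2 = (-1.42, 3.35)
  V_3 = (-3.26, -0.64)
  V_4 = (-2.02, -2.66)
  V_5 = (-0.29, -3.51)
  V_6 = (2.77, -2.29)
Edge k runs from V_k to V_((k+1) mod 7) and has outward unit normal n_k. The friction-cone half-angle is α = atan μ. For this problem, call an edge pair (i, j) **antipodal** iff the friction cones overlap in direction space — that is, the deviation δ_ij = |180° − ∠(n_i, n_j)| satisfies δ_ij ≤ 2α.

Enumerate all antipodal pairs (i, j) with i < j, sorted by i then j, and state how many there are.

count = 9; pairs: (0,3), (0,4), (0,5), (1,3), (1,4), (1,5), (2,5), (2,6), (3,6)

α = atan 0.6 = 30.96°;  2α = 61.93°
n_0 = (+0.6376, +0.7704)
n_1 = (+0.0167, +0.9999)
n_2 = (-0.9081, +0.4188)
n_3 = (-0.8522, -0.5232)
n_4 = (-0.4410, -0.8975)
n_5 = (+0.3703, -0.9289)
n_6 = (+0.9999, +0.0144)
  (0,1): δ = 141.35°  ·
  (0,2): δ = 75.15°  ·
  (0,3): δ = 18.85°  ✓
  (0,4): δ = 13.44°  ✓
  (0,5): δ = 61.35°  ✓
  (0,6): δ = 130.44°  ·
  (1,2): δ = 113.80°  ·
  (1,3): δ = 57.50°  ✓
  (1,4): δ = 25.21°  ✓
  (1,5): δ = 22.70°  ✓
  (1,6): δ = 91.79°  ·
  (2,3): δ = 123.70°  ·
  (2,4): δ = 91.41°  ·
  (2,5): δ = 43.51°  ✓
  (2,6): δ = 25.58°  ✓
  (3,4): δ = 147.71°  ·
  (3,5): δ = 99.81°  ·
  (3,6): δ = 30.72°  ✓
  (4,5): δ = 132.10°  ·
  (4,6): δ = 63.01°  ·
  (5,6): δ = 110.91°  ·
antipodal pairs: 9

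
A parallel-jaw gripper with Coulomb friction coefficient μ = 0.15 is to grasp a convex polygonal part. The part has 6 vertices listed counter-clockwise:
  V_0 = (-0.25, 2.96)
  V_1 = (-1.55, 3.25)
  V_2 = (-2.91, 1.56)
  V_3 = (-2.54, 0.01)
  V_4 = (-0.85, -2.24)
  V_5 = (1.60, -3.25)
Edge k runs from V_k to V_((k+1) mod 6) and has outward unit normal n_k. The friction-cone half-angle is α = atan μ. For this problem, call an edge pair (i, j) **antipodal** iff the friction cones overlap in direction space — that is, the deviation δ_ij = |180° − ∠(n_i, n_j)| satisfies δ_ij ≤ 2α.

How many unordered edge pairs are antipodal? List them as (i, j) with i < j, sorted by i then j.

count = 2; pairs: (0,4), (2,5)

α = atan 0.15 = 8.53°;  2α = 17.06°
n_0 = (+0.2177, +0.9760)
n_1 = (-0.7791, +0.6269)
n_2 = (-0.9727, -0.2322)
n_3 = (-0.7996, -0.6006)
n_4 = (-0.3811, -0.9245)
n_5 = (+0.9584, +0.2855)
  (0,1): δ = 116.25°  ·
  (0,2): δ = 64.00°  ·
  (0,3): δ = 40.51°  ·
  (0,4): δ = 9.83°  ✓
  (0,5): δ = 119.16°  ·
  (1,2): δ = 127.75°  ·
  (1,3): δ = 104.26°  ·
  (1,4): δ = 73.58°  ·
  (1,5): δ = 55.41°  ·
  (2,3): δ = 156.52°  ·
  (2,4): δ = 125.83°  ·
  (2,5): δ = 3.16°  ✓
  (3,4): δ = 149.31°  ·
  (3,5): δ = 20.32°  ·
  (4,5): δ = 51.01°  ·
antipodal pairs: 2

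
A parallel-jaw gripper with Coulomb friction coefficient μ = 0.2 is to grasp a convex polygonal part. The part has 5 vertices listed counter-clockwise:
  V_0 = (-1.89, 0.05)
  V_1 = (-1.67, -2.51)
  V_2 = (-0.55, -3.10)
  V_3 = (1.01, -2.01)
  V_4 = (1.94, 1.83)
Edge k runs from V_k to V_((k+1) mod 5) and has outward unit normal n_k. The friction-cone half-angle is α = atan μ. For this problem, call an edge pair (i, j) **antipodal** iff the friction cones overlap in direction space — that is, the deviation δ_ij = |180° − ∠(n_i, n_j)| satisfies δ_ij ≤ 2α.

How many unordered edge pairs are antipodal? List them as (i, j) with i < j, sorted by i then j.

count = 2; pairs: (0,3), (2,4)

α = atan 0.2 = 11.31°;  2α = 22.62°
n_0 = (-0.9963, -0.0856)
n_1 = (-0.4661, -0.8847)
n_2 = (+0.5728, -0.8197)
n_3 = (+0.9719, -0.2354)
n_4 = (-0.4215, +0.9068)
  (0,1): δ = 122.69°  ·
  (0,2): δ = 59.97°  ·
  (0,3): δ = 18.53°  ✓
  (0,4): δ = 110.01°  ·
  (1,2): δ = 117.28°  ·
  (1,3): δ = 75.83°  ·
  (1,4): δ = 52.71°  ·
  (2,3): δ = 138.56°  ·
  (2,4): δ = 10.02°  ✓
  (3,4): δ = 51.46°  ·
antipodal pairs: 2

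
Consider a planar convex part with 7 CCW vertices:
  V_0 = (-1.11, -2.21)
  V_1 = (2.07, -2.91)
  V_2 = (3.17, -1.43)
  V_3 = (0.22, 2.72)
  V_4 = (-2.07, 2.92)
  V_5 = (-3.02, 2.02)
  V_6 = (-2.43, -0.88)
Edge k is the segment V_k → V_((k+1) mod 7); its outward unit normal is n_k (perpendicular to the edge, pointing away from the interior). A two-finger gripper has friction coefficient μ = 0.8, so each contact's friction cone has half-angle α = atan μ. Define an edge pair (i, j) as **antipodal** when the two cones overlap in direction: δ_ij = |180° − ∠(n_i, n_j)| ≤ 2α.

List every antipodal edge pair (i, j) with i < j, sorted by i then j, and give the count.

count = 10; pairs: (0,2), (0,3), (0,4), (1,3), (1,4), (1,5), (2,5), (2,6), (3,5), (3,6)

α = atan 0.8 = 38.66°;  2α = 77.32°
n_0 = (-0.2150, -0.9766)
n_1 = (+0.8026, -0.5965)
n_2 = (+0.8151, +0.5794)
n_3 = (+0.0870, +0.9962)
n_4 = (-0.6877, +0.7260)
n_5 = (-0.9799, -0.1994)
n_6 = (-0.7098, -0.7044)
  (0,1): δ = 114.21°  ·
  (0,2): δ = 42.18°  ✓
  (0,3): δ = 7.42°  ✓
  (0,4): δ = 55.87°  ✓
  (0,5): δ = 113.91°  ·
  (0,6): δ = 147.20°  ·
  (1,2): δ = 107.97°  ·
  (1,3): δ = 58.37°  ✓
  (1,4): δ = 9.93°  ✓
  (1,5): δ = 48.12°  ✓
  (1,6): δ = 81.41°  ·
  (2,3): δ = 130.40°  ·
  (2,4): δ = 81.96°  ·
  (2,5): δ = 23.91°  ✓
  (2,6): δ = 9.38°  ✓
  (3,4): δ = 131.56°  ·
  (3,5): δ = 73.51°  ✓
  (3,6): δ = 40.22°  ✓
  (4,5): δ = 121.95°  ·
  (4,6): δ = 88.67°  ·
  (5,6): δ = 146.72°  ·
antipodal pairs: 10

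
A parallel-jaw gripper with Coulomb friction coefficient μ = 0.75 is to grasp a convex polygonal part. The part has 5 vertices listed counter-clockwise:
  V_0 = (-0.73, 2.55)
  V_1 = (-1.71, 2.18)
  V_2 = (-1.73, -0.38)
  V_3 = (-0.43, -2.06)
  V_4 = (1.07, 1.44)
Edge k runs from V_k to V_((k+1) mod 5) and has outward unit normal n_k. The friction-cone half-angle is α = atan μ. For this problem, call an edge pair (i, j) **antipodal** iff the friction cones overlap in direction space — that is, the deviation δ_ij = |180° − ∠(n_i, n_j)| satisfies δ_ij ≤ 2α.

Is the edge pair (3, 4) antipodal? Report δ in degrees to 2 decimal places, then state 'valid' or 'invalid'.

α = atan 0.75 = 36.87°;  2α = 73.74°
edge 3: e_3 = (+1.50, +3.50);  n_3 = (+0.9191, -0.3939)
edge 4: e_4 = (-1.80, +1.11);  n_4 = (+0.5249, +0.8512)
∠(n_3, n_4) = 81.54°
δ = |180° − 81.54°| = 98.46°
98.46° > 2α = 73.74°  →  invalid

δ = 98.46°, invalid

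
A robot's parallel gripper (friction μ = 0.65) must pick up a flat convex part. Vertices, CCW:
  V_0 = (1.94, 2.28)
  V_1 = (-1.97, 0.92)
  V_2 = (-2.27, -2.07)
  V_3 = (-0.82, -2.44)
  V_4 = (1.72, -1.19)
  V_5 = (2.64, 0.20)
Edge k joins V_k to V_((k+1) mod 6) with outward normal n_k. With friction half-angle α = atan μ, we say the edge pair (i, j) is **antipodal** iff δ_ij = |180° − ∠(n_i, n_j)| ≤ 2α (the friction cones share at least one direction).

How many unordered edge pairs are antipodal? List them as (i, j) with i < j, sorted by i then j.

count = 7; pairs: (0,2), (0,3), (0,4), (1,3), (1,4), (1,5), (2,5)

α = atan 0.65 = 33.02°;  2α = 66.05°
n_0 = (-0.3285, +0.9445)
n_1 = (-0.9950, +0.0998)
n_2 = (-0.2472, -0.9690)
n_3 = (+0.4416, -0.8972)
n_4 = (+0.8339, -0.5519)
n_5 = (+0.9478, +0.3190)
  (0,1): δ = 114.91°  ·
  (0,2): δ = 33.49°  ✓
  (0,3): δ = 7.02°  ✓
  (0,4): δ = 37.32°  ✓
  (0,5): δ = 89.42°  ·
  (1,2): δ = 98.59°  ·
  (1,3): δ = 58.07°  ✓
  (1,4): δ = 27.77°  ✓
  (1,5): δ = 24.33°  ✓
  (2,3): δ = 139.48°  ·
  (2,4): δ = 109.18°  ·
  (2,5): δ = 57.09°  ✓
  (3,4): δ = 149.70°  ·
  (3,5): δ = 97.60°  ·
  (4,5): δ = 127.90°  ·
antipodal pairs: 7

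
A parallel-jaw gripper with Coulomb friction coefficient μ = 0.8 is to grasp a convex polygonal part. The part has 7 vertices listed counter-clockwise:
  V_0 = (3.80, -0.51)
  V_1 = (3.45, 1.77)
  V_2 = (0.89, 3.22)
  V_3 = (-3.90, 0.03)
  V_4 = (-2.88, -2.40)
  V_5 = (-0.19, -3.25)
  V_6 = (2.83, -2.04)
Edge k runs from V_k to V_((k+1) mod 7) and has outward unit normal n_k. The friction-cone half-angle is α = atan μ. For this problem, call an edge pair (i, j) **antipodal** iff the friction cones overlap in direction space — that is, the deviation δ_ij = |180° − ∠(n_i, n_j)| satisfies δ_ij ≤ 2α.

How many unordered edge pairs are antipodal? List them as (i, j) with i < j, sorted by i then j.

α = atan 0.8 = 38.66°;  2α = 77.32°
n_0 = (+0.9884, +0.1517)
n_1 = (+0.4928, +0.8701)
n_2 = (-0.5543, +0.8323)
n_3 = (-0.9221, -0.3870)
n_4 = (-0.3013, -0.9535)
n_5 = (+0.3719, -0.9283)
n_6 = (+0.8446, -0.5354)
  (0,1): δ = 128.25°  ·
  (0,2): δ = 65.06°  ✓
  (0,3): δ = 14.04°  ✓
  (0,4): δ = 63.74°  ✓
  (0,5): δ = 103.11°  ·
  (0,6): δ = 138.90°  ·
  (1,2): δ = 116.81°  ·
  (1,3): δ = 37.70°  ✓
  (1,4): δ = 11.99°  ✓
  (1,5): δ = 51.36°  ✓
  (1,6): δ = 87.15°  ·
  (2,3): δ = 100.89°  ·
  (2,4): δ = 51.20°  ✓
  (2,5): δ = 11.83°  ✓
  (2,6): δ = 23.96°  ✓
  (3,4): δ = 130.31°  ·
  (3,5): δ = 90.94°  ·
  (3,6): δ = 55.14°  ✓
  (4,5): δ = 140.63°  ·
  (4,6): δ = 104.84°  ·
  (5,6): δ = 144.21°  ·
antipodal pairs: 10

count = 10; pairs: (0,2), (0,3), (0,4), (1,3), (1,4), (1,5), (2,4), (2,5), (2,6), (3,6)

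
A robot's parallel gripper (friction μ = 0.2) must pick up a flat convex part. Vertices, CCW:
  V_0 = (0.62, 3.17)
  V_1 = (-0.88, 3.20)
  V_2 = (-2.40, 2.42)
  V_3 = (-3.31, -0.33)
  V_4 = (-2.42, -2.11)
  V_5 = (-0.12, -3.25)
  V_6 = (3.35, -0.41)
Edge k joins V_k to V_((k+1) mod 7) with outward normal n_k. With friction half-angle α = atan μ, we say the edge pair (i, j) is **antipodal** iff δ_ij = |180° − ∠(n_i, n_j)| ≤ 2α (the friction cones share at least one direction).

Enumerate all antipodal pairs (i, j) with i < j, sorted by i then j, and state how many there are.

α = atan 0.2 = 11.31°;  2α = 22.62°
n_0 = (+0.0200, +0.9998)
n_1 = (-0.4566, +0.8897)
n_2 = (-0.9494, +0.3142)
n_3 = (-0.8944, -0.4472)
n_4 = (-0.4441, -0.8960)
n_5 = (+0.6334, -0.7739)
n_6 = (+0.7952, +0.6064)
  (0,1): δ = 151.69°  ·
  (0,2): δ = 107.16°  ·
  (0,3): δ = 62.29°  ·
  (0,4): δ = 25.22°  ·
  (0,5): δ = 40.44°  ·
  (0,6): δ = 128.47°  ·
  (1,2): δ = 135.47°  ·
  (1,3): δ = 90.60°  ·
  (1,4): δ = 53.53°  ·
  (1,5): δ = 12.13°  ✓
  (1,6): δ = 100.16°  ·
  (2,3): δ = 135.13°  ·
  (2,4): δ = 98.06°  ·
  (2,5): δ = 32.39°  ·
  (2,6): δ = 55.64°  ·
  (3,4): δ = 142.93°  ·
  (3,5): δ = 77.27°  ·
  (3,6): δ = 10.76°  ✓
  (4,5): δ = 114.34°  ·
  (4,6): δ = 26.31°  ·
  (5,6): δ = 91.97°  ·
antipodal pairs: 2

count = 2; pairs: (1,5), (3,6)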